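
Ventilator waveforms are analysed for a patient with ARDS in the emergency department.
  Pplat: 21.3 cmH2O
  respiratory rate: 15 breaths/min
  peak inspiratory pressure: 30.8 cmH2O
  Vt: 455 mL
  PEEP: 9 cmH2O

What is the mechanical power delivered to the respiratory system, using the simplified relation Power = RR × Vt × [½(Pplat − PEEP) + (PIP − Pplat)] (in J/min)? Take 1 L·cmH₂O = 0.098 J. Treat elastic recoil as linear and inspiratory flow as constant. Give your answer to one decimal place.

10.5

Per-breath work = Vt × [½(Pplat−PEEP) + (PIP−Pplat)] = 0.455 × [0.5×12.3 + 9.5] = 0.455 × 15.65 = 7.121 L·cmH2O.
Power = 15 × 7.121 = 106.82 L·cmH2O/min.
× 0.098 J/(L·cmH2O) → 10.468 J/min.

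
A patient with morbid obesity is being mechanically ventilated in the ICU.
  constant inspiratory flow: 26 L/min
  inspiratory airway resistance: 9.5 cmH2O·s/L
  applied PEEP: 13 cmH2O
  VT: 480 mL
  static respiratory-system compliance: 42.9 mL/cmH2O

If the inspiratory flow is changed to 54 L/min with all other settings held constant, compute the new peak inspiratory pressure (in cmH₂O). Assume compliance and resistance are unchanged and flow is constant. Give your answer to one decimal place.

Flow: 26 L/min ÷ 60 = 0.4333 L/s.
New flow: 54 L/min ÷ 60 = 0.9 L/s.
PIP = Vt/C + R·V̇ + PEEP (constant-flow equation of motion).
Only the resistive term changes: ΔPIP = R × ΔV̇ = 9.5 × (0.9 − 0.4333) = 9.5 × 0.4667 = 4.434 cmH2O.
Original PIP = 480/42.9 + 9.5×0.4333 + 13 = 28.305 cmH2O; new PIP = 28.305 + (4.434) = 32.739 cmH2O.

32.7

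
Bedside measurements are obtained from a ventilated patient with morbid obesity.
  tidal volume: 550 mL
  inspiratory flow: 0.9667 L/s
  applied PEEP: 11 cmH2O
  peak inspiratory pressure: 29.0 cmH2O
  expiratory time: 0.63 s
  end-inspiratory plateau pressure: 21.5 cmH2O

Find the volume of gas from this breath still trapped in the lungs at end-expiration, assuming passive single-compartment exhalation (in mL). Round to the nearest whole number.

R = (PIP − Pplat)/V̇ = (29.0 − 21.5) / 0.9667 = 7.5/0.9667 = 7.758 cmH2O·s/L.
C = Vt/(Pplat − PEEP) = 550.0 / (21.5 − 11) = 550.0/10.5 = 52.381 mL/cmH2O.
τ = R × C = 7.758 × 0.05238 L/cmH2O = 0.4064 s.
Fraction remaining = e^(−Te/τ) = e^(−0.63/0.4064) = 0.2122.
Trapped volume = 550.0 × 0.2122 = 116.71 mL.

117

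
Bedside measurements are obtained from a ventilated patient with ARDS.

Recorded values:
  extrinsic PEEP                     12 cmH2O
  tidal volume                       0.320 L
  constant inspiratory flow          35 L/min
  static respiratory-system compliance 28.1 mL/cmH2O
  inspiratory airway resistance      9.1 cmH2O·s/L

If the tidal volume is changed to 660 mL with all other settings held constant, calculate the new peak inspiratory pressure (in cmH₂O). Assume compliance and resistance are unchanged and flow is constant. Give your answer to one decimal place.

40.8

Flow: 35 L/min ÷ 60 = 0.5833 L/s.
PIP = Vt/C + R·V̇ + PEEP (constant-flow equation of motion).
Only the elastic term changes: ΔPIP = ΔVt / C = (660 − 320) / 28.1 = 12.1 cmH2O.
Original PIP = 320/28.1 + 9.1×0.5833 + 12 = 28.696 cmH2O; new PIP = 28.696 + (12.1) = 40.796 cmH2O.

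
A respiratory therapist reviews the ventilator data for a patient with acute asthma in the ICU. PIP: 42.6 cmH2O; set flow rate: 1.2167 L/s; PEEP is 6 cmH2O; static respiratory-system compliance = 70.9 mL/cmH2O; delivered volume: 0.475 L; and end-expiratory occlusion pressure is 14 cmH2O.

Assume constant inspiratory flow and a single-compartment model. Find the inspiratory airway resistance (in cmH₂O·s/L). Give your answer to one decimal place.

18.0

Total PEEP = 14 cmH2O (set 6 + intrinsic 8); this is the baseline alveolar pressure.
Equation of motion (constant flow): PIP = Vt/C + R·V̇ + PEEP.
R·V̇ = PIP − Vt/C − PEEP = 42.6 − 475/70.9 − 14 = 42.6 − 6.7 − 14 = 21.9 cmH2O.
R = 21.9 / 1.2167 = 18.0 cmH2O·s/L.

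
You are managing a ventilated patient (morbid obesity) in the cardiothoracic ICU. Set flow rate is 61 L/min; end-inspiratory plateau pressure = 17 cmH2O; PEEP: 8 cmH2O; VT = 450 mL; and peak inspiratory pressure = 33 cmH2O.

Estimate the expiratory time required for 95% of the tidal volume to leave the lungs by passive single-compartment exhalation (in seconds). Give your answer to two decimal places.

2.36

Flow: 61 L/min ÷ 60 = 1.0167 L/s.
R = (PIP − Pplat)/V̇ = (33 − 17) / 1.0167 = 16.0/1.0167 = 15.737 cmH2O·s/L.
C = Vt/(Pplat − PEEP) = 450.0 / (17 − 8) = 450.0/9.0 = 50.0 mL/cmH2O.
τ = R × C = 15.737 × 0.05 L/cmH2O = 0.7869 s.
t = −τ·ln(1 − 0.95) = −0.7869·ln(0.05) = 2.357 s.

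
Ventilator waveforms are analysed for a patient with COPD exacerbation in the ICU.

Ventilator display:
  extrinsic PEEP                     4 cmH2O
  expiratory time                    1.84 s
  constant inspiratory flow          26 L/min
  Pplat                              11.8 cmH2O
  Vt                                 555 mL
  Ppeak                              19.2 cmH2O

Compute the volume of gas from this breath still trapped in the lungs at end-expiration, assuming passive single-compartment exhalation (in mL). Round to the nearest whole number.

Flow: 26 L/min ÷ 60 = 0.4333 L/s.
R = (PIP − Pplat)/V̇ = (19.2 − 11.8) / 0.4333 = 7.4/0.4333 = 17.078 cmH2O·s/L.
C = Vt/(Pplat − PEEP) = 555.0 / (11.8 − 4) = 555.0/7.8 = 71.154 mL/cmH2O.
τ = R × C = 17.078 × 0.07115 L/cmH2O = 1.215 s.
Fraction remaining = e^(−Te/τ) = e^(−1.84/1.215) = 0.2199.
Trapped volume = 555.0 × 0.2199 = 122.04 mL.

122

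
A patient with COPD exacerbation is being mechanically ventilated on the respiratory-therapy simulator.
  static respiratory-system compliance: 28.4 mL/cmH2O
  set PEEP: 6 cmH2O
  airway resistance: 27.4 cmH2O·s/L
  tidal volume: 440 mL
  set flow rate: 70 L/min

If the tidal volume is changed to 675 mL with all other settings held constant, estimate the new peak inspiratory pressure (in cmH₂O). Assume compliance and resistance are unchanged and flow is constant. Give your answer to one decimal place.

61.7

Flow: 70 L/min ÷ 60 = 1.1667 L/s.
PIP = Vt/C + R·V̇ + PEEP (constant-flow equation of motion).
Only the elastic term changes: ΔPIP = ΔVt / C = (675 − 440) / 28.4 = 8.275 cmH2O.
Original PIP = 440/28.4 + 27.4×1.1667 + 6 = 53.461 cmH2O; new PIP = 53.461 + (8.275) = 61.736 cmH2O.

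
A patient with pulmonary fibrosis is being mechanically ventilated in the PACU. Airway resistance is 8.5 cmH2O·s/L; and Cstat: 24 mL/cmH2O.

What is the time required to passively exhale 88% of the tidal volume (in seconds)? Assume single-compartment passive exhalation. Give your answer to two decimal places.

τ = R × C = 8.5 × 24 mL/cmH2O = 8.5 × 0.024 L/cmH2O = 0.204 s.
Exhaled fraction f = 1 − e^(−t/τ) → t = −τ·ln(1 − f) = −0.204·ln(0.12) = 0.4325 s.

0.43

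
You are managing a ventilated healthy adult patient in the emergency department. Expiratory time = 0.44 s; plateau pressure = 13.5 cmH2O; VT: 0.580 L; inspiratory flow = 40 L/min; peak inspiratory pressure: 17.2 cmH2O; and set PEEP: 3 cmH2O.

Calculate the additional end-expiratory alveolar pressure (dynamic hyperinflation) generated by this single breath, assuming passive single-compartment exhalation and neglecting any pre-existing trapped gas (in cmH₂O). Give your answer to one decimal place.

2.5

Flow: 40 L/min ÷ 60 = 0.6667 L/s.
R = (PIP − Pplat)/V̇ = (17.2 − 13.5) / 0.6667 = 3.7/0.6667 = 5.55 cmH2O·s/L.
C = Vt/(Pplat − PEEP) = 580.0 / (13.5 − 3) = 580.0/10.5 = 55.238 mL/cmH2O.
τ = R × C = 5.55 × 0.05524 L/cmH2O = 0.3066 s.
Fraction remaining = e^(−Te/τ) = e^(−0.44/0.3066) = 0.2381; trapped volume = 580.0 × 0.2381 = 138.1 mL.
Additional alveolar pressure from trapping ≈ V_trapped / C = 138.1 / 55.238 = 2.5 cmH2O.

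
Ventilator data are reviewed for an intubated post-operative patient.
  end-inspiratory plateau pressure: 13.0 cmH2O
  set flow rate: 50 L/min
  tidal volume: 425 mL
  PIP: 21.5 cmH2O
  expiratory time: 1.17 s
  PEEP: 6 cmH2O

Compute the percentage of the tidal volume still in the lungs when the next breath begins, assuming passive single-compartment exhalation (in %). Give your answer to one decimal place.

15.1

Flow: 50 L/min ÷ 60 = 0.8333 L/s.
R = (PIP − Pplat)/V̇ = (21.5 − 13.0) / 0.8333 = 8.5/0.8333 = 10.2 cmH2O·s/L.
C = Vt/(Pplat − PEEP) = 425.0 / (13.0 − 6) = 425.0/7.0 = 60.714 mL/cmH2O.
τ = R × C = 10.2 × 0.06071 L/cmH2O = 0.6192 s.
Fraction remaining at end-expiration = e^(−Te/τ) = e^(−1.17/0.6192) = 0.1511 → 15.11%.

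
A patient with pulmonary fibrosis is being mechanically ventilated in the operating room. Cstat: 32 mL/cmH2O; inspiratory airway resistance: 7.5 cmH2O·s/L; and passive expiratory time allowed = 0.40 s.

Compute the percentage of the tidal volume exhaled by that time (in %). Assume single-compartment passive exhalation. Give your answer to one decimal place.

τ = R × C = 7.5 × 32 mL/cmH2O = 7.5 × 0.032 L/cmH2O = 0.24 s.
Passive exhalation: V(t)/V₀ = e^(−t/τ) = e^(−0.40/0.24) = 0.1889.
Fraction exhaled = 1 − 0.1889 = 0.8111 → 81.11%.

81.1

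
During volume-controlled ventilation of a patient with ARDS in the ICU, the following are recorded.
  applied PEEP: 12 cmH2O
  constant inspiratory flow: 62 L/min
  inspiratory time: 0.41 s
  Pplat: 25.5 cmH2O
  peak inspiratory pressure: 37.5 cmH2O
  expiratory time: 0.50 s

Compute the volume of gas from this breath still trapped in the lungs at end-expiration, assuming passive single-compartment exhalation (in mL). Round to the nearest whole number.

Flow: 62 L/min ÷ 60 = 1.0333 L/s.
Vt = flow × Ti = 1.0333 L/s × 0.41 s × 1000 mL/L = 423.65 mL.
R = (PIP − Pplat)/V̇ = (37.5 − 25.5) / 1.0333 = 12.0/1.0333 = 11.613 cmH2O·s/L.
C = Vt/(Pplat − PEEP) = 423.65 / (25.5 − 12) = 423.65/13.5 = 31.381 mL/cmH2O.
τ = R × C = 11.613 × 0.03138 L/cmH2O = 0.3644 s.
Fraction remaining = e^(−Te/τ) = e^(−0.50/0.3644) = 0.2536.
Trapped volume = 423.65 × 0.2536 = 107.44 mL.

107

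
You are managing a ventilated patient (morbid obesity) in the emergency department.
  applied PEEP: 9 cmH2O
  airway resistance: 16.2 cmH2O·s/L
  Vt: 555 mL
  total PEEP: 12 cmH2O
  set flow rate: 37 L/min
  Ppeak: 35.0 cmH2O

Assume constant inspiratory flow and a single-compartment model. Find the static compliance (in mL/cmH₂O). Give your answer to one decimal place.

42.7

Flow: 37 L/min ÷ 60 = 0.6167 L/s.
Total PEEP = 12 cmH2O (set 9 + intrinsic 3); this is the baseline alveolar pressure.
Equation of motion (constant flow): PIP = Vt/C + R·V̇ + PEEP.
Vt/C = PIP − R·V̇ − PEEP = 35.0 − 16.2×0.6167 − 12 = 35.0 − 9.991 − 12 = 13.009 cmH2O.
C = Vt / 13.009 = 555 / 13.009 = 42.663 mL/cmH2O.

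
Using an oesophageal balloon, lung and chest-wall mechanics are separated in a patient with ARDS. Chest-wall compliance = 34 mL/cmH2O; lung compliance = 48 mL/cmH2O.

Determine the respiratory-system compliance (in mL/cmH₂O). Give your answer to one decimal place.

19.9

Lung and chest wall are elastances in series: 1/Crs = 1/CL + 1/Ccw.
1/Crs = 1/48 + 1/34 = 0.05025.
Crs = 19.9 mL/cmH2O.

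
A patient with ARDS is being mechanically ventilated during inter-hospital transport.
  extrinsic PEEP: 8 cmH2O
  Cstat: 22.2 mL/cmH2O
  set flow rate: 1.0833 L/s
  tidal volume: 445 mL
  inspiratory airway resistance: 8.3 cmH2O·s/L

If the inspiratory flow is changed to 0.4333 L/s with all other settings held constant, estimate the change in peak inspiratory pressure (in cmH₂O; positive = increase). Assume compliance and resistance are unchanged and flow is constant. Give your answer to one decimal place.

PIP = Vt/C + R·V̇ + PEEP (constant-flow equation of motion).
Only the resistive term changes: ΔPIP = R × ΔV̇ = 8.3 × (0.4333 − 1.0833) = 8.3 × -0.65 = -5.395 cmH2O.

-5.4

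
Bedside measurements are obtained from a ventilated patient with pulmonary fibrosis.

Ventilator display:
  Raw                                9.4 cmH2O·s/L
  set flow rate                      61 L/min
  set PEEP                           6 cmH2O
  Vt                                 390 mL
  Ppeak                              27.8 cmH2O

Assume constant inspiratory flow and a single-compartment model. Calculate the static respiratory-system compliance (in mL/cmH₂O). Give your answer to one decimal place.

31.9

Flow: 61 L/min ÷ 60 = 1.0167 L/s.
Equation of motion (constant flow): PIP = Vt/C + R·V̇ + PEEP.
Vt/C = PIP − R·V̇ − PEEP = 27.8 − 9.4×1.0167 − 6 = 27.8 − 9.557 − 6 = 12.243 cmH2O.
C = Vt / 12.243 = 390 / 12.243 = 31.855 mL/cmH2O.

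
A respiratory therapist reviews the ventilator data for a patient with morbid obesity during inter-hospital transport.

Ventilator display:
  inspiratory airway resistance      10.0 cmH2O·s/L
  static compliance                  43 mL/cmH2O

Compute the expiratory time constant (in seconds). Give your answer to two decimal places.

τ = R × C = 10.0 × 43 mL/cmH2O = 10.0 × 0.043 L/cmH2O = 0.43 s.

0.43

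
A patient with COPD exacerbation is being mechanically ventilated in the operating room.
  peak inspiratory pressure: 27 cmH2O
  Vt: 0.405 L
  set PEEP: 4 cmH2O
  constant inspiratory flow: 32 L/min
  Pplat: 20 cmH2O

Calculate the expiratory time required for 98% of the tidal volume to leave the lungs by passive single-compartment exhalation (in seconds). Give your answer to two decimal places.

1.30

Flow: 32 L/min ÷ 60 = 0.5333 L/s.
R = (PIP − Pplat)/V̇ = (27 − 20) / 0.5333 = 7.0/0.5333 = 13.126 cmH2O·s/L.
C = Vt/(Pplat − PEEP) = 405.0 / (20 − 4) = 405.0/16.0 = 25.313 mL/cmH2O.
τ = R × C = 13.126 × 0.02531 L/cmH2O = 0.3322 s.
t = −τ·ln(1 − 0.98) = −0.3322·ln(0.02) = 1.3 s.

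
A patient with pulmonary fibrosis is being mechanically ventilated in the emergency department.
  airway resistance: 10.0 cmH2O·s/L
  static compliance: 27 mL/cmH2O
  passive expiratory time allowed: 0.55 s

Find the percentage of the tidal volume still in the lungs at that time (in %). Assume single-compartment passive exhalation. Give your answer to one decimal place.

13.0

τ = R × C = 10.0 × 27 mL/cmH2O = 10.0 × 0.027 L/cmH2O = 0.27 s.
Passive exhalation: V(t)/V₀ = e^(−t/τ) = e^(−0.55/0.27) = 0.1304.
Fraction remaining = 0.1304 → 13.04%.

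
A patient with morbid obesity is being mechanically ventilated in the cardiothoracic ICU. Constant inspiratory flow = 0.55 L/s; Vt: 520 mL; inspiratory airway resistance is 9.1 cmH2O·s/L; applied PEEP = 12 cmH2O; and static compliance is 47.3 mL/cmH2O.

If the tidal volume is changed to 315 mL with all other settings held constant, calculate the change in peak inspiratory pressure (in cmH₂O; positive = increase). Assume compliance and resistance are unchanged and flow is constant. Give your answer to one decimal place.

-4.3

PIP = Vt/C + R·V̇ + PEEP (constant-flow equation of motion).
Only the elastic term changes: ΔPIP = ΔVt / C = (315 − 520) / 47.3 = -4.334 cmH2O.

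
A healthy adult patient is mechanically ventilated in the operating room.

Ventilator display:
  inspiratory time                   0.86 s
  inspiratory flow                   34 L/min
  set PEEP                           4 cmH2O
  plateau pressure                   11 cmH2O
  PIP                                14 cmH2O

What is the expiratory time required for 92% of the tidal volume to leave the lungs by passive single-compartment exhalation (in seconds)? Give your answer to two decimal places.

0.93

Flow: 34 L/min ÷ 60 = 0.5667 L/s.
Vt = flow × Ti = 0.5667 L/s × 0.86 s × 1000 mL/L = 487.36 mL.
R = (PIP − Pplat)/V̇ = (14 − 11) / 0.5667 = 3.0/0.5667 = 5.294 cmH2O·s/L.
C = Vt/(Pplat − PEEP) = 487.36 / (11 − 4) = 487.36/7.0 = 69.623 mL/cmH2O.
τ = R × C = 5.294 × 0.06962 L/cmH2O = 0.3686 s.
t = −τ·ln(1 − 0.92) = −0.3686·ln(0.08) = 0.931 s.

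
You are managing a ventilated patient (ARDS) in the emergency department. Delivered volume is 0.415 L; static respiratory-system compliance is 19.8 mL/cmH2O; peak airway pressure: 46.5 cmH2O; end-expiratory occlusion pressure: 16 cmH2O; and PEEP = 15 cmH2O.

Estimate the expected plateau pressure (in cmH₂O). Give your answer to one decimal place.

End-expiratory occlusion gives total PEEP = 16 cmH2O (intrinsic PEEP = 16 − 15 = 1). Use total PEEP for the elastic gradient.
Pplat = PEEPtotal + Vt / Cstat = 16 + 415 / 19.8 = 16 + 20.96 = 36.96 cmH2O.

37.0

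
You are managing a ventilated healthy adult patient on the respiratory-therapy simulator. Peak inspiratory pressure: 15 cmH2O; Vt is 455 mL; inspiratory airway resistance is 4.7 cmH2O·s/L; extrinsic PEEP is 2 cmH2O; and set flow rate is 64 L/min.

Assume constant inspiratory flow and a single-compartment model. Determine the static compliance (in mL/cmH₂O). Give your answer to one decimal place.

57.0

Flow: 64 L/min ÷ 60 = 1.0667 L/s.
Equation of motion (constant flow): PIP = Vt/C + R·V̇ + PEEP.
Vt/C = PIP − R·V̇ − PEEP = 15 − 4.7×1.0667 − 2 = 15 − 5.013 − 2 = 7.987 cmH2O.
C = Vt / 7.987 = 455 / 7.987 = 56.968 mL/cmH2O.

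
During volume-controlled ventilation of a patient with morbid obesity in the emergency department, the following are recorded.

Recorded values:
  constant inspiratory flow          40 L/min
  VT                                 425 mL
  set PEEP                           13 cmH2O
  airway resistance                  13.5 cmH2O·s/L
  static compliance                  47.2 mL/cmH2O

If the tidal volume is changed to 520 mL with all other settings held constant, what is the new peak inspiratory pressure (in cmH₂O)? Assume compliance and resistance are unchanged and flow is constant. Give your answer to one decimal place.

33.0

Flow: 40 L/min ÷ 60 = 0.6667 L/s.
PIP = Vt/C + R·V̇ + PEEP (constant-flow equation of motion).
Only the elastic term changes: ΔPIP = ΔVt / C = (520 − 425) / 47.2 = 2.013 cmH2O.
Original PIP = 425/47.2 + 13.5×0.6667 + 13 = 31.005 cmH2O; new PIP = 31.005 + (2.013) = 33.018 cmH2O.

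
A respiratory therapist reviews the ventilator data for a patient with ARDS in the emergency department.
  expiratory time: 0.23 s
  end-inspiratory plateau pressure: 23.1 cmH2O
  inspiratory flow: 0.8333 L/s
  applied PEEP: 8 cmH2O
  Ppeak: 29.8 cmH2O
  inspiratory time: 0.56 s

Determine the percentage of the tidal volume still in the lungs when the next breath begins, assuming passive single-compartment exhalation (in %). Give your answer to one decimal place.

Vt = flow × Ti = 0.8333 L/s × 0.56 s × 1000 mL/L = 466.65 mL.
R = (PIP − Pplat)/V̇ = (29.8 − 23.1) / 0.8333 = 6.7/0.8333 = 8.04 cmH2O·s/L.
C = Vt/(Pplat − PEEP) = 466.65 / (23.1 − 8) = 466.65/15.1 = 30.904 mL/cmH2O.
τ = R × C = 8.04 × 0.0309 L/cmH2O = 0.2484 s.
Fraction remaining at end-expiration = e^(−Te/τ) = e^(−0.23/0.2484) = 0.3962 → 39.62%.

39.6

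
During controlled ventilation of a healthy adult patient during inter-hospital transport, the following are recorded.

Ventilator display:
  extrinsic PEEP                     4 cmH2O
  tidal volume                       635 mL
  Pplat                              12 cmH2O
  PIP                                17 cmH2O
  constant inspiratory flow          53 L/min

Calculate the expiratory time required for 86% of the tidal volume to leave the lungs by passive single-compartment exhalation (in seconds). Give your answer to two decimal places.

0.88

Flow: 53 L/min ÷ 60 = 0.8833 L/s.
R = (PIP − Pplat)/V̇ = (17 − 12) / 0.8833 = 5.0/0.8833 = 5.661 cmH2O·s/L.
C = Vt/(Pplat − PEEP) = 635.0 / (12 − 4) = 635.0/8.0 = 79.375 mL/cmH2O.
τ = R × C = 5.661 × 0.07938 L/cmH2O = 0.4494 s.
t = −τ·ln(1 − 0.86) = −0.4494·ln(0.14) = 0.8836 s.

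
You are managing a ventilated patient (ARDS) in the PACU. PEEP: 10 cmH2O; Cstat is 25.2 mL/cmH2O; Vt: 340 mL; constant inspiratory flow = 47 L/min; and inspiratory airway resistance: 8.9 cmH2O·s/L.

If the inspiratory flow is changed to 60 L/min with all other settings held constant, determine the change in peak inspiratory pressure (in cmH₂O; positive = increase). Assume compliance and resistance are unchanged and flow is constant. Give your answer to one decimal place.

Flow: 47 L/min ÷ 60 = 0.7833 L/s.
New flow: 60 L/min ÷ 60 = 1 L/s.
PIP = Vt/C + R·V̇ + PEEP (constant-flow equation of motion).
Only the resistive term changes: ΔPIP = R × ΔV̇ = 8.9 × (1 − 0.7833) = 8.9 × 0.2167 = 1.929 cmH2O.

1.9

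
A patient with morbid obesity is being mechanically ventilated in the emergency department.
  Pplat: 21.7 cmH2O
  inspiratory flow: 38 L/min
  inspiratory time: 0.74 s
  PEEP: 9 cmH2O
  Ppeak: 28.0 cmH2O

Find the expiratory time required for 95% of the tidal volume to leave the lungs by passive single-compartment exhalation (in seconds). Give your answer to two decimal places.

Flow: 38 L/min ÷ 60 = 0.6333 L/s.
Vt = flow × Ti = 0.6333 L/s × 0.74 s × 1000 mL/L = 468.64 mL.
R = (PIP − Pplat)/V̇ = (28.0 − 21.7) / 0.6333 = 6.3/0.6333 = 9.948 cmH2O·s/L.
C = Vt/(Pplat − PEEP) = 468.64 / (21.7 − 9) = 468.64/12.7 = 36.901 mL/cmH2O.
τ = R × C = 9.948 × 0.0369 L/cmH2O = 0.3671 s.
t = −τ·ln(1 − 0.95) = −0.3671·ln(0.05) = 1.1 s.

1.10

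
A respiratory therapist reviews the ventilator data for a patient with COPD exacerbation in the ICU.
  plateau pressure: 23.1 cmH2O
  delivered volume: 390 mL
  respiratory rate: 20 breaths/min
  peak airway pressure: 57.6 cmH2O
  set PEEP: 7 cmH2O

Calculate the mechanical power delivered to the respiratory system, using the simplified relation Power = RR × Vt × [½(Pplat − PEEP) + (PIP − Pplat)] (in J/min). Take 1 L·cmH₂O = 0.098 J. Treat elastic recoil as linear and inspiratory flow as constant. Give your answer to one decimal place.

Per-breath work = Vt × [½(Pplat−PEEP) + (PIP−Pplat)] = 0.390 × [0.5×16.1 + 34.5] = 0.390 × 42.55 = 16.595 L·cmH2O.
Power = 20 × 16.595 = 331.9 L·cmH2O/min.
× 0.098 J/(L·cmH2O) → 32.526 J/min.

32.5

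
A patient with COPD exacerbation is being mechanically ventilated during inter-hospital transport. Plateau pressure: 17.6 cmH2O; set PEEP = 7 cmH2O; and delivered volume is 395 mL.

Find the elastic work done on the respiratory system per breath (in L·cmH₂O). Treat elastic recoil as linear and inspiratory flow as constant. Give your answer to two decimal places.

2.09

Elastic work ≈ ½ × (Pplat − PEEP) × Vt = 0.5 × (17.6 − 7) × 0.395 L = 0.5 × 10.6 × 0.395 = 2.094 L·cmH2O.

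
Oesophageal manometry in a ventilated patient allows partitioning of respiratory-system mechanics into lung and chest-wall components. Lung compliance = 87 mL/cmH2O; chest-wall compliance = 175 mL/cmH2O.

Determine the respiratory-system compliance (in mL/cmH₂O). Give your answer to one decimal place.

58.1

Lung and chest wall are elastances in series: 1/Crs = 1/CL + 1/Ccw.
1/Crs = 1/87 + 1/175 = 0.01721.
Crs = 58.106 mL/cmH2O.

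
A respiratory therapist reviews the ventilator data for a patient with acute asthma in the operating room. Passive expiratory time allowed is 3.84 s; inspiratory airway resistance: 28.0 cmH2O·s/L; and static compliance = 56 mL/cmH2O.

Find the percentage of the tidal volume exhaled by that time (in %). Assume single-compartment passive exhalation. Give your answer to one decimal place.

91.4

τ = R × C = 28.0 × 56 mL/cmH2O = 28.0 × 0.056 L/cmH2O = 1.568 s.
Passive exhalation: V(t)/V₀ = e^(−t/τ) = e^(−3.84/1.568) = 0.08638.
Fraction exhaled = 1 − 0.08638 = 0.9136 → 91.36%.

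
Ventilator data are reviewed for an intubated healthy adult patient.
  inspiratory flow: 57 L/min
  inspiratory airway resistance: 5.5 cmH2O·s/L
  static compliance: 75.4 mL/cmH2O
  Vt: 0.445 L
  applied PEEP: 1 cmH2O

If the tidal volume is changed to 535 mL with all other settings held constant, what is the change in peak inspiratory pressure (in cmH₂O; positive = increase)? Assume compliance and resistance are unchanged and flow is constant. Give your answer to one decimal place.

1.2

PIP = Vt/C + R·V̇ + PEEP (constant-flow equation of motion).
Only the elastic term changes: ΔPIP = ΔVt / C = (535 − 445) / 75.4 = 1.194 cmH2O.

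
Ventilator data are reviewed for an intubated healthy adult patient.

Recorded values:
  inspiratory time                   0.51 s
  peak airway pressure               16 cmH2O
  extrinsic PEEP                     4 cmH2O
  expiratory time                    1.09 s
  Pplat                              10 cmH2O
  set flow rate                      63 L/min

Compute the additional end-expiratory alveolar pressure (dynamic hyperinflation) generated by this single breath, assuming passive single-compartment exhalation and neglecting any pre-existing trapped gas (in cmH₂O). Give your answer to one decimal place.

Flow: 63 L/min ÷ 60 = 1.05 L/s.
Vt = flow × Ti = 1.05 L/s × 0.51 s × 1000 mL/L = 535.5 mL.
R = (PIP − Pplat)/V̇ = (16 − 10) / 1.05 = 6.0/1.05 = 5.714 cmH2O·s/L.
C = Vt/(Pplat − PEEP) = 535.5 / (10 − 4) = 535.5/6.0 = 89.25 mL/cmH2O.
τ = R × C = 5.714 × 0.08925 L/cmH2O = 0.51 s.
Fraction remaining = e^(−Te/τ) = e^(−1.09/0.51) = 0.118; trapped volume = 535.5 × 0.118 = 63.189 mL.
Additional alveolar pressure from trapping ≈ V_trapped / C = 63.189 / 89.25 = 0.708 cmH2O.

0.7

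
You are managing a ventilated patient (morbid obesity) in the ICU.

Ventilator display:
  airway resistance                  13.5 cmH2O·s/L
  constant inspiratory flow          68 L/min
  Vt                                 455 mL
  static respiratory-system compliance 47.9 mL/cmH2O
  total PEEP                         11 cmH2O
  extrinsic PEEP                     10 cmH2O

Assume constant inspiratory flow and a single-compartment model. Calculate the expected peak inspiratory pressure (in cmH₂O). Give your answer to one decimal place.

Flow: 68 L/min ÷ 60 = 1.1333 L/s.
Total PEEP = 11 cmH2O (set 10 + intrinsic 1); this is the baseline alveolar pressure.
Equation of motion (constant flow): PIP = Vt/C + R·V̇ + PEEP.
PIP = 455/47.9 + 13.5×1.1333 + 11 = 9.499 + 15.3 + 11 = 35.799 cmH2O.

35.8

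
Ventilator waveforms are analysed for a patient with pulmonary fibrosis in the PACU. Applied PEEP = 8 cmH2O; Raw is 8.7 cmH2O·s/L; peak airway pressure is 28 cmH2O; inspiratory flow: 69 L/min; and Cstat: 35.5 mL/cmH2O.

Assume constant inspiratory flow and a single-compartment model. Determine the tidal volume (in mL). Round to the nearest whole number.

355

Flow: 69 L/min ÷ 60 = 1.15 L/s.
Equation of motion (constant flow): PIP = Vt/C + R·V̇ + PEEP.
Vt/C = PIP − R·V̇ − PEEP = 28 − 10.005 − 8 = 9.995 cmH2O.
Vt = C × 9.995 = 35.5 × 9.995 = 354.82 mL.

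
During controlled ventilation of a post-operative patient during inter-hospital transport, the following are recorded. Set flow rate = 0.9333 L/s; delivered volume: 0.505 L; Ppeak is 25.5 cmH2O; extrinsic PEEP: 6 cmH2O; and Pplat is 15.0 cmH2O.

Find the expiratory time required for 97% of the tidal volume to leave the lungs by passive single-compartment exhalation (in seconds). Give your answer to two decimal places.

R = (PIP − Pplat)/V̇ = (25.5 − 15.0) / 0.9333 = 10.5/0.9333 = 11.25 cmH2O·s/L.
C = Vt/(Pplat − PEEP) = 505.0 / (15.0 − 6) = 505.0/9.0 = 56.111 mL/cmH2O.
τ = R × C = 11.25 × 0.05611 L/cmH2O = 0.6312 s.
t = −τ·ln(1 − 0.97) = −0.6312·ln(0.03) = 2.213 s.

2.21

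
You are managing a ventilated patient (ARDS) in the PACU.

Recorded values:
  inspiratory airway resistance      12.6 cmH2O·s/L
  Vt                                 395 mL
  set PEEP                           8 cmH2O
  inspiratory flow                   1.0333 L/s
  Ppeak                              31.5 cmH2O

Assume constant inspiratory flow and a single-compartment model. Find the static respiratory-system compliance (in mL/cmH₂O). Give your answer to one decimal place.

Equation of motion (constant flow): PIP = Vt/C + R·V̇ + PEEP.
Vt/C = PIP − R·V̇ − PEEP = 31.5 − 12.6×1.0333 − 8 = 31.5 − 13.02 − 8 = 10.48 cmH2O.
C = Vt / 10.48 = 395 / 10.48 = 37.691 mL/cmH2O.

37.7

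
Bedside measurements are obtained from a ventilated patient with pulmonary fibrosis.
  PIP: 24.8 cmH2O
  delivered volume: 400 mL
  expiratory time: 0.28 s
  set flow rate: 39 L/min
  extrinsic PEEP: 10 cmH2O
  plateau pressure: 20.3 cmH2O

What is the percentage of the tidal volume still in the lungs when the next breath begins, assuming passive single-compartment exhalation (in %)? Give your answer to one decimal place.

35.3

Flow: 39 L/min ÷ 60 = 0.65 L/s.
R = (PIP − Pplat)/V̇ = (24.8 − 20.3) / 0.65 = 4.5/0.65 = 6.923 cmH2O·s/L.
C = Vt/(Pplat − PEEP) = 400.0 / (20.3 − 10) = 400.0/10.3 = 38.835 mL/cmH2O.
τ = R × C = 6.923 × 0.03884 L/cmH2O = 0.2689 s.
Fraction remaining at end-expiration = e^(−Te/τ) = e^(−0.28/0.2689) = 0.353 → 35.3%.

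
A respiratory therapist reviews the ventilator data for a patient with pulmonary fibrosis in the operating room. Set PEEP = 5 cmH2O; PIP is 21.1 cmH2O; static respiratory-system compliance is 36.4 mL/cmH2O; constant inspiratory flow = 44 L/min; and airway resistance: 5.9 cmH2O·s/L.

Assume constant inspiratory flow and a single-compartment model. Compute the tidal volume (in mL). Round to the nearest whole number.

Flow: 44 L/min ÷ 60 = 0.7333 L/s.
Equation of motion (constant flow): PIP = Vt/C + R·V̇ + PEEP.
Vt/C = PIP − R·V̇ − PEEP = 21.1 − 4.326 − 5 = 11.774 cmH2O.
Vt = C × 11.774 = 36.4 × 11.774 = 428.57 mL.

429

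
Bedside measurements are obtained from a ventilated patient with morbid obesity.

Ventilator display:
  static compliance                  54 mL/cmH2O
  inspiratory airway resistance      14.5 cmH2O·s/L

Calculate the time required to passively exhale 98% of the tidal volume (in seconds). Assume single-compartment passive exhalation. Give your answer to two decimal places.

3.06

τ = R × C = 14.5 × 54 mL/cmH2O = 14.5 × 0.054 L/cmH2O = 0.783 s.
Exhaled fraction f = 1 − e^(−t/τ) → t = −τ·ln(1 − f) = −0.783·ln(0.02) = 3.063 s.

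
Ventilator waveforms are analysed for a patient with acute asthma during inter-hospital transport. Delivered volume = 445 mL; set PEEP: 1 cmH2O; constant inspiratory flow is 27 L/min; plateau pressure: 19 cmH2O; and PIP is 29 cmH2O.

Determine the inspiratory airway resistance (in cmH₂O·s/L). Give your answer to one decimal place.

Flow: 27 L/min ÷ 60 = 0.45 L/s.
Raw = (PIP − Pplat) / flow = (29 − 19) / 0.45 = 10.0 / 0.45 = 22.222 cmH2O·s/L.

22.2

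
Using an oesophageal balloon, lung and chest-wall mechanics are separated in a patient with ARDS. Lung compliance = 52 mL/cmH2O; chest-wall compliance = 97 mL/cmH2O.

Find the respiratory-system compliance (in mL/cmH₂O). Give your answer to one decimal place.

Lung and chest wall are elastances in series: 1/Crs = 1/CL + 1/Ccw.
1/Crs = 1/52 + 1/97 = 0.02954.
Crs = 33.852 mL/cmH2O.

33.9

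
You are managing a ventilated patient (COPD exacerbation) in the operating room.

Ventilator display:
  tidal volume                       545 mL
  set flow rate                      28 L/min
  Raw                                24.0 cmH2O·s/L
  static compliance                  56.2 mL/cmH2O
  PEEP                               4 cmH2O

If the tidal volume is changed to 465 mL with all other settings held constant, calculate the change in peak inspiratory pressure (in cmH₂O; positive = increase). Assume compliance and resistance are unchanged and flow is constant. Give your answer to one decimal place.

PIP = Vt/C + R·V̇ + PEEP (constant-flow equation of motion).
Only the elastic term changes: ΔPIP = ΔVt / C = (465 − 545) / 56.2 = -1.423 cmH2O.

-1.4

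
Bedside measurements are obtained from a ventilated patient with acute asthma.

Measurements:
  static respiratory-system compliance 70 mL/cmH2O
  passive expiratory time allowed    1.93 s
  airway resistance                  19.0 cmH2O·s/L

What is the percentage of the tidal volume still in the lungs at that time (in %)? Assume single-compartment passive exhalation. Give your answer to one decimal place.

23.4

τ = R × C = 19.0 × 70 mL/cmH2O = 19.0 × 0.070 L/cmH2O = 1.33 s.
Passive exhalation: V(t)/V₀ = e^(−t/τ) = e^(−1.93/1.33) = 0.2343.
Fraction remaining = 0.2343 → 23.43%.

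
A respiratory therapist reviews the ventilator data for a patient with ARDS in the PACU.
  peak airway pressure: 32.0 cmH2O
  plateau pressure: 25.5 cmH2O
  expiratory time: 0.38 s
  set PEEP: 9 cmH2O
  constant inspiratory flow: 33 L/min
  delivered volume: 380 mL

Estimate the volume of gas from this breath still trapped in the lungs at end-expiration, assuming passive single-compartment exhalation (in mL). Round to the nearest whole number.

Flow: 33 L/min ÷ 60 = 0.55 L/s.
R = (PIP − Pplat)/V̇ = (32.0 − 25.5) / 0.55 = 6.5/0.55 = 11.818 cmH2O·s/L.
C = Vt/(Pplat − PEEP) = 380.0 / (25.5 − 9) = 380.0/16.5 = 23.03 mL/cmH2O.
τ = R × C = 11.818 × 0.02303 L/cmH2O = 0.2722 s.
Fraction remaining = e^(−Te/τ) = e^(−0.38/0.2722) = 0.2476.
Trapped volume = 380.0 × 0.2476 = 94.088 mL.

94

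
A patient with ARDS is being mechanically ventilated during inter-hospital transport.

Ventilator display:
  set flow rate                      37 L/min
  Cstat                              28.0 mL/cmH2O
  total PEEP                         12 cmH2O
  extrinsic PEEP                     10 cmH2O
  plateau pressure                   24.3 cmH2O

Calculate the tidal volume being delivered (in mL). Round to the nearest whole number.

344

End-expiratory occlusion gives total PEEP = 12 cmH2O (intrinsic PEEP = 12 − 10 = 2). Use total PEEP for the elastic gradient.
Vt = Cstat × (Pplat − PEEPtotal) = 28.0 × (24.3 − 12) = 28.0 × 12.3 = 344.4 mL.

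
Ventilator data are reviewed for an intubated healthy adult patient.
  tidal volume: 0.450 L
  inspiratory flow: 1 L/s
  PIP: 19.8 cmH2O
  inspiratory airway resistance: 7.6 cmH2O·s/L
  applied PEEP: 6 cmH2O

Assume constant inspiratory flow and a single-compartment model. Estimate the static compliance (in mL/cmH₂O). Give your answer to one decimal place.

72.6

Equation of motion (constant flow): PIP = Vt/C + R·V̇ + PEEP.
Vt/C = PIP − R·V̇ − PEEP = 19.8 − 7.6×1 − 6 = 19.8 − 7.6 − 6 = 6.2 cmH2O.
C = Vt / 6.2 = 450 / 6.2 = 72.581 mL/cmH2O.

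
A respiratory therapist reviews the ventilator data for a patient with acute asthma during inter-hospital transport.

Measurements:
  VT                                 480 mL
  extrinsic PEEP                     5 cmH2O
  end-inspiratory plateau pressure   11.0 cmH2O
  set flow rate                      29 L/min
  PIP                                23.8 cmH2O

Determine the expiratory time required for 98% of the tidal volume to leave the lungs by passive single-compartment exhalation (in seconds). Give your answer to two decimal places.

8.29

Flow: 29 L/min ÷ 60 = 0.4833 L/s.
R = (PIP − Pplat)/V̇ = (23.8 − 11.0) / 0.4833 = 12.8/0.4833 = 26.485 cmH2O·s/L.
C = Vt/(Pplat − PEEP) = 480.0 / (11.0 − 5) = 480.0/6.0 = 80.0 mL/cmH2O.
τ = R × C = 26.485 × 0.08 L/cmH2O = 2.119 s.
t = −τ·ln(1 − 0.98) = −2.119·ln(0.02) = 8.29 s.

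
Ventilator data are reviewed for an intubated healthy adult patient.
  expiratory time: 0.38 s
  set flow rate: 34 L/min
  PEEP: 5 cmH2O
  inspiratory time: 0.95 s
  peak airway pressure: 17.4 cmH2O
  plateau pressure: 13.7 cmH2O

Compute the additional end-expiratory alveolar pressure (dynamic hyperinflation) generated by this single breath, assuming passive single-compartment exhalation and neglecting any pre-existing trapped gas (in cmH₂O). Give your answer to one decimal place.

Flow: 34 L/min ÷ 60 = 0.5667 L/s.
Vt = flow × Ti = 0.5667 L/s × 0.95 s × 1000 mL/L = 538.37 mL.
R = (PIP − Pplat)/V̇ = (17.4 − 13.7) / 0.5667 = 3.7/0.5667 = 6.529 cmH2O·s/L.
C = Vt/(Pplat − PEEP) = 538.37 / (13.7 − 5) = 538.37/8.7 = 61.882 mL/cmH2O.
τ = R × C = 6.529 × 0.06188 L/cmH2O = 0.404 s.
Fraction remaining = e^(−Te/τ) = e^(−0.38/0.404) = 0.3904; trapped volume = 538.37 × 0.3904 = 210.18 mL.
Additional alveolar pressure from trapping ≈ V_trapped / C = 210.18 / 61.882 = 3.396 cmH2O.

3.4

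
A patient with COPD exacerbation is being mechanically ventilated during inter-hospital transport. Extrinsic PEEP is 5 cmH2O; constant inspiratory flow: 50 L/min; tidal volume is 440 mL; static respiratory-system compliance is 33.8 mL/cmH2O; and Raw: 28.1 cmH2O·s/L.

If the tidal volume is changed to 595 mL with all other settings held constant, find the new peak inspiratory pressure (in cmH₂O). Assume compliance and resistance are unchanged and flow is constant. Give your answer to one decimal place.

Flow: 50 L/min ÷ 60 = 0.8333 L/s.
PIP = Vt/C + R·V̇ + PEEP (constant-flow equation of motion).
Only the elastic term changes: ΔPIP = ΔVt / C = (595 − 440) / 33.8 = 4.586 cmH2O.
Original PIP = 440/33.8 + 28.1×0.8333 + 5 = 41.433 cmH2O; new PIP = 41.433 + (4.586) = 46.019 cmH2O.

46.0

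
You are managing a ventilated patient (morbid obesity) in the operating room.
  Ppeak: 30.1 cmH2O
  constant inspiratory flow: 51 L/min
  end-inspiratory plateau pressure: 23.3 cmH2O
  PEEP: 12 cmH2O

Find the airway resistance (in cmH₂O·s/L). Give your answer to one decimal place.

8.0

Flow: 51 L/min ÷ 60 = 0.85 L/s.
Raw = (PIP − Pplat) / flow = (30.1 − 23.3) / 0.85 = 6.8 / 0.85 = 8.0 cmH2O·s/L.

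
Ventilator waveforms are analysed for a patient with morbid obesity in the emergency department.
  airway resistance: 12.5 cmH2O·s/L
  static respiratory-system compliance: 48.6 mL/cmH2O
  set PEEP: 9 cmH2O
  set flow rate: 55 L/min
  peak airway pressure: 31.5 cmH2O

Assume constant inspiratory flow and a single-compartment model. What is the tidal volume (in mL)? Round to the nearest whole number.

537

Flow: 55 L/min ÷ 60 = 0.9167 L/s.
Equation of motion (constant flow): PIP = Vt/C + R·V̇ + PEEP.
Vt/C = PIP − R·V̇ − PEEP = 31.5 − 11.459 − 9 = 11.041 cmH2O.
Vt = C × 11.041 = 48.6 × 11.041 = 536.59 mL.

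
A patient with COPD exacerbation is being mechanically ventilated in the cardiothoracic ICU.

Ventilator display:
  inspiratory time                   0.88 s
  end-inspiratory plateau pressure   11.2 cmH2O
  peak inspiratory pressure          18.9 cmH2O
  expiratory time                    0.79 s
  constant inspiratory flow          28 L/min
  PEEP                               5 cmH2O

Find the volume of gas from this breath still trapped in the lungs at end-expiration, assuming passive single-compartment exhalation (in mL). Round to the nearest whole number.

Flow: 28 L/min ÷ 60 = 0.4667 L/s.
Vt = flow × Ti = 0.4667 L/s × 0.88 s × 1000 mL/L = 410.7 mL.
R = (PIP − Pplat)/V̇ = (18.9 − 11.2) / 0.4667 = 7.7/0.4667 = 16.499 cmH2O·s/L.
C = Vt/(Pplat − PEEP) = 410.7 / (11.2 − 5) = 410.7/6.2 = 66.242 mL/cmH2O.
τ = R × C = 16.499 × 0.06624 L/cmH2O = 1.093 s.
Fraction remaining = e^(−Te/τ) = e^(−0.79/1.093) = 0.4854.
Trapped volume = 410.7 × 0.4854 = 199.35 mL.

199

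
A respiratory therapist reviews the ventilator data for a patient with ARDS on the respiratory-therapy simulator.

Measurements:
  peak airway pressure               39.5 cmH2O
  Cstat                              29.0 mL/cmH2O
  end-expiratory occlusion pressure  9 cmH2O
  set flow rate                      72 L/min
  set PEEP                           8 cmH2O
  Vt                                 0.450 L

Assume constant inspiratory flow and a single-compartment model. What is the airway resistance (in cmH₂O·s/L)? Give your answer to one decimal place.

Flow: 72 L/min ÷ 60 = 1.2 L/s.
Total PEEP = 9 cmH2O (set 8 + intrinsic 1); this is the baseline alveolar pressure.
Equation of motion (constant flow): PIP = Vt/C + R·V̇ + PEEP.
R·V̇ = PIP − Vt/C − PEEP = 39.5 − 450/29.0 − 9 = 39.5 − 15.517 − 9 = 14.983 cmH2O.
R = 14.983 / 1.2 = 12.486 cmH2O·s/L.

12.5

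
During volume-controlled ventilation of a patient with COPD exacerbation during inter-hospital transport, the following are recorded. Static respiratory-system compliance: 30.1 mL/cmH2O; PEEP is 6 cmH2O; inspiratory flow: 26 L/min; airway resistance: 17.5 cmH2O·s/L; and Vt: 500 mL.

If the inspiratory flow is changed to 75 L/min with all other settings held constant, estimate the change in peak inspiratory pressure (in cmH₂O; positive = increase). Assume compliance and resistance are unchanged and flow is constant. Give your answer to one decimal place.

Flow: 26 L/min ÷ 60 = 0.4333 L/s.
New flow: 75 L/min ÷ 60 = 1.25 L/s.
PIP = Vt/C + R·V̇ + PEEP (constant-flow equation of motion).
Only the resistive term changes: ΔPIP = R × ΔV̇ = 17.5 × (1.25 − 0.4333) = 17.5 × 0.8167 = 14.292 cmH2O.

14.3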